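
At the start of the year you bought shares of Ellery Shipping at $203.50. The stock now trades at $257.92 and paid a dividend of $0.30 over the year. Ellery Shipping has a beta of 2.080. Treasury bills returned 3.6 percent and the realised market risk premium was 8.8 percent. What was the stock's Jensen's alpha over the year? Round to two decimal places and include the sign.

+4.99%

Realised HPR = (P1 + D1 − P0) / P0 = (257.92 + 0.30 − 203.50) / 203.50 = 54.72 / 203.50 = 26.8894%
CAPM required = R_f + β·MRP = 3.6% + 2.080 × 8.8% = 21.9040%
α = realised − required = 26.8894% − 21.9040% = +4.99%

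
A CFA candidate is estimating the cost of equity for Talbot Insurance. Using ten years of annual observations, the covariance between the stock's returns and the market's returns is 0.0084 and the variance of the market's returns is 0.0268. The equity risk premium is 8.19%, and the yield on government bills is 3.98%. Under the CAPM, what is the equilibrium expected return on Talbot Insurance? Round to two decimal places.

6.55%

β = Cov(R_i, R_m) / Var(R_m) = 0.0084 / 0.0268 = 0.3134
E(R) = R_f + β × MRP = 3.98% + 0.3134 × 8.19% = 6.55%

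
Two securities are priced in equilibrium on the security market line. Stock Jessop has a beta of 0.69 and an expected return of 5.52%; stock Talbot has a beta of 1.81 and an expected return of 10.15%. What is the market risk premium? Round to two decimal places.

Both satisfy E(R) = R_f + β·MRP, so the slope of the SML is
MRP = (10.15% − 5.52%) / (1.81 − 0.69) = 4.63% / 1.12 = 4.1339%

4.13%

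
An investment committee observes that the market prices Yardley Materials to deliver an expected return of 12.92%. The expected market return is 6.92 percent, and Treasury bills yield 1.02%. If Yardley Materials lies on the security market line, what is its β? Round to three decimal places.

2.017

MRP = 6.92% − 1.02% = 5.90%
β = (E(R) − R_f) / MRP = (12.92% − 1.02%) / 5.90% = 11.90% / 5.90% = 2.017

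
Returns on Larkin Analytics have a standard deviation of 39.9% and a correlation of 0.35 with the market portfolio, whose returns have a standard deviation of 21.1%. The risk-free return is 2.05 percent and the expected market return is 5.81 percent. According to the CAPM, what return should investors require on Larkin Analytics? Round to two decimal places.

4.54%

β = ρ × σ_i / σ_m = 0.35 × 39.9% / 21.1% = 0.6618
MRP = 5.81% − 2.05% = 3.76%
E(R) = 2.05% + 0.6618 × 3.76% = 4.54%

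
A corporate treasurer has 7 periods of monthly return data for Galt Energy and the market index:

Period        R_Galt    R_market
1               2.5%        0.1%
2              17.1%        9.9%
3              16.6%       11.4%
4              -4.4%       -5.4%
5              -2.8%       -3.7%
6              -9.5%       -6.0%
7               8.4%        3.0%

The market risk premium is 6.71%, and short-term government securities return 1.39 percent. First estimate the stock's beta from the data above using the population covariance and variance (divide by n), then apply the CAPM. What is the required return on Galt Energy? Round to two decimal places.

11.08%

Mean R_i = (2.5 + 17.1 + 16.6 − 4.4 − 2.8 − 9.5 + 8.4) / 7 = 3.9857%
Mean R_m = (0.1 + 9.9 + 11.4 − 5.4 − 3.7 − 6.0 + 3.0) / 7 = 1.3286%
Σ(R_i − R̄_i)(R_m − R̄_m) = 438.0329  ⇒  Cov = 438.0329 / 7 = 62.5761
Σ(R_m − R̄_m)² = 303.4743  ⇒  Var(R_m) = 303.4743 / 7 = 43.3535
β = Cov / Var(R_m) = 62.5761 / 43.3535 = 1.4434
E(R) = R_f + β × MRP = 1.39% + 1.4434 × 6.71% = 11.08%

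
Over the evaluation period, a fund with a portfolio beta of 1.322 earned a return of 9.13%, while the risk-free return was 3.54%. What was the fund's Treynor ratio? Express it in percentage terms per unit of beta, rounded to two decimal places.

4.23%

Treynor = (R_P − R_f) / β_P = (9.13% − 3.54%) / 1.3220 = 5.59% / 1.3220 = 4.23%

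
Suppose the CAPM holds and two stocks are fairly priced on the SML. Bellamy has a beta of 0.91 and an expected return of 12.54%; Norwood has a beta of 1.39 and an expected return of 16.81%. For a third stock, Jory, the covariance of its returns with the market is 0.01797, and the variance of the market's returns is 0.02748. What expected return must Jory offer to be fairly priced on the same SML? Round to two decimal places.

10.26%

MRP = (16.81% − 12.54%) / (1.39 − 0.91) = 8.8958%
R_f = 12.54% − 0.91 × 8.8958% = 4.4448%
β_Jory = Cov / Var(R_m) = 0.01797 / 0.02748 = 0.6539
E(R_Jory) = R_f + β × MRP = 4.4448% + 0.6539 × 8.8958% = 10.26%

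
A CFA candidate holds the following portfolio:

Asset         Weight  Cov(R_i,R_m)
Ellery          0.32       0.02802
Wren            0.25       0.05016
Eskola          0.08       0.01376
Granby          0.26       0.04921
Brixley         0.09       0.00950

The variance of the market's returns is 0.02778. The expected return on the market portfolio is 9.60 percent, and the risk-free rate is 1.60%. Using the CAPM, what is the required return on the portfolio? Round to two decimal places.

β_Ellery = 0.02802 / 0.02778 = 1.0086
β_Wren = 0.05016 / 0.02778 = 1.8056
β_Eskola = 0.01376 / 0.02778 = 0.4953
β_Granby = 0.04921 / 0.02778 = 1.7714
β_Brixley = 0.00950 / 0.02778 = 0.3420
β_P = Σ w_i β_i = 0.32×1.0086 + 0.25×1.8056 + 0.08×0.4953 + 0.26×1.7714 + 0.09×0.3420 = 1.3051
MRP = 9.60% − 1.60% = 8.00%
E(R_P) = R_f + β_P × MRP = 1.60% + 1.3051 × 8.00% = 12.04%

12.04%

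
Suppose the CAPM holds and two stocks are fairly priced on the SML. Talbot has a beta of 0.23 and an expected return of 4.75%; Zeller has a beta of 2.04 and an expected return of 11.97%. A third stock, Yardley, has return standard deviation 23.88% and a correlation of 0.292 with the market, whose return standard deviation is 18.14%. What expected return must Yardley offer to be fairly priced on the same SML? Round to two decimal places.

MRP = (11.97% − 4.75%) / (2.04 − 0.23) = 3.9890%
R_f = 4.75% − 0.23 × 3.9890% = 3.8325%
β_Yardley = ρ·σ_i/σ_m = 0.292 × 23.88 / 18.14 = 0.3844
E(R_Yardley) = R_f + β × MRP = 3.8325% + 0.3844 × 3.9890% = 5.37%

5.37%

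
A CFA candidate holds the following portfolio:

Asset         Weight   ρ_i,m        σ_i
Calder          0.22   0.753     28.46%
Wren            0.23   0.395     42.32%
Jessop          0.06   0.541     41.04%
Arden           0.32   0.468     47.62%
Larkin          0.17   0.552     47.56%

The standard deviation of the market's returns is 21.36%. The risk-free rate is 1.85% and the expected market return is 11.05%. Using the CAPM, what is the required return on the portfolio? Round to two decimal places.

11.10%

β_Calder = 0.753 × 28.46% / 21.36% = 1.0033
β_Wren = 0.395 × 42.32% / 21.36% = 0.7826
β_Jessop = 0.541 × 41.04% / 21.36% = 1.0394
β_Arden = 0.468 × 47.62% / 21.36% = 1.0434
β_Larkin = 0.552 × 47.56% / 21.36% = 1.2291
β_P = Σ w_i β_i = 0.22×1.0033 + 0.23×0.7826 + 0.06×1.0394 + 0.32×1.0434 + 0.17×1.2291 = 1.0059
MRP = 11.05% − 1.85% = 9.20%
E(R_P) = R_f + β_P × MRP = 1.85% + 1.0059 × 9.20% = 11.10%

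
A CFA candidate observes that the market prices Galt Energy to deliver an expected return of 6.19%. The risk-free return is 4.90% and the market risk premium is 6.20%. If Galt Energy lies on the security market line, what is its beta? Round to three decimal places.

0.208

β = (E(R) − R_f) / MRP = (6.19% − 4.90%) / 6.20% = 1.29% / 6.20% = 0.208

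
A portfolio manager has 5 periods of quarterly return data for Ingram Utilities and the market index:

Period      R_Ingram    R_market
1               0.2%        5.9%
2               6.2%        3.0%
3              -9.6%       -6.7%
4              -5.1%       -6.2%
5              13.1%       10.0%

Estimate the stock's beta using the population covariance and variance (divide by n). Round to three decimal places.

1.096

Mean R_i = (0.2 + 6.2 − 9.6 − 5.1 + 13.1) / 5 = 0.9600%
Mean R_m = (5.9 + 3.0 − 6.7 − 6.2 + 10.0) / 5 = 1.2000%
Σ(R_i − R̄_i)(R_m − R̄_m) = 240.9600  ⇒  Cov = 240.9600 / 5 = 48.1920
Σ(R_m − R̄_m)² = 219.9400  ⇒  Var(R_m) = 219.9400 / 5 = 43.9880
β = Cov / Var(R_m) = 48.1920 / 43.9880 = 1.0956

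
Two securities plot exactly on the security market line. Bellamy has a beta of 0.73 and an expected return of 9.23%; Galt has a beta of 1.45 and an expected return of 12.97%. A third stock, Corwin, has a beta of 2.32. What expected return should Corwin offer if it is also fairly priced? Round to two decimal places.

17.49%

MRP (SML slope) = (12.97% − 9.23%) / (1.45 − 0.73) = 3.74% / 0.72 = 5.1944%
R_f (intercept) = 9.23% − 0.73 × 5.1944% = 5.4381%
E(R_Corwin) = R_f + β × MRP = 5.4381% + 2.32 × 5.1944% = 17.49%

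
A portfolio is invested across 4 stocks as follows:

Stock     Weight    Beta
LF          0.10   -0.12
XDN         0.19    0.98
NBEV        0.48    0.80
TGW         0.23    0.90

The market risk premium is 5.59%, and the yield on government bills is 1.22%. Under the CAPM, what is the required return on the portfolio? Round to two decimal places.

5.50%

β_P = Σ w_i β_i = 0.10×-0.12 + 0.19×0.98 + 0.48×0.80 + 0.23×0.90 = 0.7652
E(R_P) = R_f + β_P × MRP = 1.22% + 0.7652 × 5.59% = 5.50%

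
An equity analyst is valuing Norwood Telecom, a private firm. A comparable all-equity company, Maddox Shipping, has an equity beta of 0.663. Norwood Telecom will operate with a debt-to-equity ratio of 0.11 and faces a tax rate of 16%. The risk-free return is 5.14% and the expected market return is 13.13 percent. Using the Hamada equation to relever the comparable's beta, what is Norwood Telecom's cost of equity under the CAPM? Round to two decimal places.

10.93%

β_L = β_U × [1 + (1 − t)(D/E)] = 0.663 × [1 + (1 − 0.16) × 0.11]
    = 0.663 × [1 + 0.84 × 0.11] = 0.663 × 1.0924 = 0.7243
MRP = 13.13% − 5.14% = 7.99%
E(R) = R_f + β_L × MRP = 5.14% + 0.7243 × 7.99% = 10.93%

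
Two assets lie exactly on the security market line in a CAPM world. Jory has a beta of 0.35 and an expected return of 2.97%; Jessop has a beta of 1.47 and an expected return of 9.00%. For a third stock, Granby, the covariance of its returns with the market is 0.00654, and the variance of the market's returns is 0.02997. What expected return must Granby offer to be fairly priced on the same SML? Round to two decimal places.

2.26%

MRP = (9.00% − 2.97%) / (1.47 − 0.35) = 5.3839%
R_f = 2.97% − 0.35 × 5.3839% = 1.0856%
β_Granby = Cov / Var(R_m) = 0.00654 / 0.02997 = 0.2182
E(R_Granby) = R_f + β × MRP = 1.0856% + 0.2182 × 5.3839% = 2.26%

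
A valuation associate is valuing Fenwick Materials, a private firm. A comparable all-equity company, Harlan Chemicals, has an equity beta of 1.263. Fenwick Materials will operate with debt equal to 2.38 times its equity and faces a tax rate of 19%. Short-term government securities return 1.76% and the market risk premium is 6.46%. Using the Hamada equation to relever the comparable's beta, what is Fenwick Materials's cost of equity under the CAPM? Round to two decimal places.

β_L = β_U × [1 + (1 − t)(D/E)] = 1.263 × [1 + (1 − 0.19) × 2.38]
    = 1.263 × [1 + 0.81 × 2.38] = 1.263 × 2.9278 = 3.6978
E(R) = R_f + β_L × MRP = 1.76% + 3.6978 × 6.46% = 25.65%

25.65%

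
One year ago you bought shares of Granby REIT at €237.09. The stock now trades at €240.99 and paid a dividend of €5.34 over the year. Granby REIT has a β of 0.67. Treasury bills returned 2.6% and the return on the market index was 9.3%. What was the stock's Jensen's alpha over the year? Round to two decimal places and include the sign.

Realised HPR = (P1 + D1 − P0) / P0 = (240.99 + 5.34 − 237.09) / 237.09 = 9.24 / 237.09 = 3.8973%
MRP = 9.3% − 2.6% = 6.70%
CAPM required = R_f + β·MRP = 2.6% + 0.67 × 6.7% = 7.0890%
α = realised − required = 3.8973% − 7.0890% = -3.19%

-3.19%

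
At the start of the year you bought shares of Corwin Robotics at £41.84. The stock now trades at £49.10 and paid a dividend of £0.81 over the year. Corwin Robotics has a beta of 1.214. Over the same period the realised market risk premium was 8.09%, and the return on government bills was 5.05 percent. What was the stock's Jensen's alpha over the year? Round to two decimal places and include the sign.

+4.42%

Realised HPR = (P1 + D1 − P0) / P0 = (49.10 + 0.81 − 41.84) / 41.84 = 8.07 / 41.84 = 19.2878%
CAPM required = R_f + β·MRP = 5.05% + 1.214 × 8.09% = 14.87126%
α = realised − required = 19.2878% − 14.87126% = +4.42%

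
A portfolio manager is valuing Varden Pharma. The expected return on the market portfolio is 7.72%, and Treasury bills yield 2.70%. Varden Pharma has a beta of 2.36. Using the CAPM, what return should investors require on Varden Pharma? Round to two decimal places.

14.55%

Market risk premium = E(R_m) − R_f = 7.72% − 2.70% = 5.02%
E(R) = R_f + β × MRP = 2.70% + 2.36 × 5.02% = 14.55%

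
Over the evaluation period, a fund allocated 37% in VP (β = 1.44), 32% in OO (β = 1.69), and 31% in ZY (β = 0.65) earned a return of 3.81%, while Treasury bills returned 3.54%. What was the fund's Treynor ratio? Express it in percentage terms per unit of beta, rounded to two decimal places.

β_P = 0.37×1.44 + 0.32×1.69 + 0.31×0.65 = 1.2751
Treynor = (R_P − R_f) / β_P = (3.81% − 3.54%) / 1.2751 = 0.27% / 1.2751 = 0.21%

0.21%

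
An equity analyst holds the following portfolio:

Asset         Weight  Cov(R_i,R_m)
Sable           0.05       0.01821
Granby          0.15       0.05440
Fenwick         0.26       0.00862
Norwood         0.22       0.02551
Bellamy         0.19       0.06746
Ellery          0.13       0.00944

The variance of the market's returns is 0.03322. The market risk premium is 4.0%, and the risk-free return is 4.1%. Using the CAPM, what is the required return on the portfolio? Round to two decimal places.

7.83%

β_Sable = 0.01821 / 0.03322 = 0.5482
β_Granby = 0.05440 / 0.03322 = 1.6376
β_Fenwick = 0.00862 / 0.03322 = 0.2595
β_Norwood = 0.02551 / 0.03322 = 0.7679
β_Bellamy = 0.06746 / 0.03322 = 2.0307
β_Ellery = 0.00944 / 0.03322 = 0.2842
β_P = Σ w_i β_i = 0.05×0.5482 + 0.15×1.6376 + 0.26×0.2595 + 0.22×0.7679 + 0.19×2.0307 + 0.13×0.2842 = 0.9322
E(R_P) = R_f + β_P × MRP = 4.1% + 0.9322 × 4.0% = 7.83%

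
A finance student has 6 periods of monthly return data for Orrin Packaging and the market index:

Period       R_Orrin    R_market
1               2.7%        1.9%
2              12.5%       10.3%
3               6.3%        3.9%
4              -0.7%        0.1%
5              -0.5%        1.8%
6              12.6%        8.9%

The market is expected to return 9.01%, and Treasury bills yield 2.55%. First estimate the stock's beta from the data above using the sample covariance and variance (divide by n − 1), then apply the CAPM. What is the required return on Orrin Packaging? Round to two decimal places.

Mean R_i = (2.7 + 12.5 + 6.3 − 0.7 − 0.5 + 12.6) / 6 = 5.4833%
Mean R_m = (1.9 + 10.3 + 3.9 + 0.1 + 1.8 + 8.9) / 6 = 4.4833%
Σ(R_i − R̄_i)(R_m − R̄_m) = 122.1183  ⇒  Cov = 122.1183 / 5 = 24.4237
Σ(R_m − R̄_m)² = 86.7683  ⇒  Var(R_m) = 86.7683 / 5 = 17.3537
β = Cov / Var(R_m) = 24.4237 / 17.3537 = 1.4074
MRP = 9.01% − 2.55% = 6.46%
E(R) = R_f + β × MRP = 2.55% + 1.4074 × 6.46% = 11.64%

11.64%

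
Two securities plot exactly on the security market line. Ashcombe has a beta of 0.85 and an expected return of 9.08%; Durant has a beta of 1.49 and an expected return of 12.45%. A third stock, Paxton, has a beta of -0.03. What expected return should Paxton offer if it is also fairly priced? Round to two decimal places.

4.45%

MRP (SML slope) = (12.45% − 9.08%) / (1.49 − 0.85) = 3.37% / 0.64 = 5.2656%
R_f (intercept) = 9.08% − 0.85 × 5.2656% = 4.6042%
E(R_Paxton) = R_f + β × MRP = 4.6042% + -0.03 × 5.2656% = 4.45%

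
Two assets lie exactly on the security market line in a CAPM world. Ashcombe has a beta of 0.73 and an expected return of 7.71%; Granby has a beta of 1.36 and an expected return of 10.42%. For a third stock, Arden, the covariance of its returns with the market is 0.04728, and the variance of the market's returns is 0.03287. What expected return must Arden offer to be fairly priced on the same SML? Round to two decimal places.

MRP = (10.42% − 7.71%) / (1.36 − 0.73) = 4.3016%
R_f = 7.71% − 0.73 × 4.3016% = 4.5698%
β_Arden = Cov / Var(R_m) = 0.04728 / 0.03287 = 1.4384
E(R_Arden) = R_f + β × MRP = 4.5698% + 1.4384 × 4.3016% = 10.76%

10.76%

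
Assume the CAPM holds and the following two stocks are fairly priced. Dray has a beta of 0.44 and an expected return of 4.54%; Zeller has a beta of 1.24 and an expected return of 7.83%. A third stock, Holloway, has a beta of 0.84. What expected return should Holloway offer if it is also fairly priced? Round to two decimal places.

6.19%

MRP (SML slope) = (7.83% − 4.54%) / (1.24 − 0.44) = 3.29% / 0.80 = 4.1125%
R_f (intercept) = 4.54% − 0.44 × 4.1125% = 2.7305%
E(R_Holloway) = R_f + β × MRP = 2.7305% + 0.84 × 4.1125% = 6.19%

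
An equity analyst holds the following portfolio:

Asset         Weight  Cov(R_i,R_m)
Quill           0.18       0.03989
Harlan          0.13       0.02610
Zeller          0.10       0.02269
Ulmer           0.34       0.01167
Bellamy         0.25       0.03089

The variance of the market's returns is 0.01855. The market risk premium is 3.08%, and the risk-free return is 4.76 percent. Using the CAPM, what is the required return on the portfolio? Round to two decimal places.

β_Quill = 0.03989 / 0.01855 = 2.1504
β_Harlan = 0.02610 / 0.01855 = 1.4070
β_Zeller = 0.02269 / 0.01855 = 1.2232
β_Ulmer = 0.01167 / 0.01855 = 0.6291
β_Bellamy = 0.03089 / 0.01855 = 1.6652
β_P = Σ w_i β_i = 0.18×2.1504 + 0.13×1.4070 + 0.10×1.2232 + 0.34×0.6291 + 0.25×1.6652 = 1.3225
E(R_P) = R_f + β_P × MRP = 4.76% + 1.3225 × 3.08% = 8.83%

8.83%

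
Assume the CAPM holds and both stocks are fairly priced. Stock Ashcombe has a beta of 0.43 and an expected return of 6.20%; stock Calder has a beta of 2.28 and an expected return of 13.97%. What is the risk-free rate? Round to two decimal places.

4.39%

Both satisfy E(R) = R_f + β·MRP, so the slope of the SML is
MRP = (13.97% − 6.20%) / (2.28 − 0.43) = 7.77% / 1.85 = 4.2000%
R_f = E(R_Ashcombe) − β_Ashcombe·MRP = 6.20% − 0.43 × 4.2000% = 4.3940%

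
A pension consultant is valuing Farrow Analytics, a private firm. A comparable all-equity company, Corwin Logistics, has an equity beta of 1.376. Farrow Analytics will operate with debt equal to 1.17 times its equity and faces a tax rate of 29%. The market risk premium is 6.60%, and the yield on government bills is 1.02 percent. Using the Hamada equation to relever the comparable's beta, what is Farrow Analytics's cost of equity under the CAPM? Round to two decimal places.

17.65%

β_L = β_U × [1 + (1 − t)(D/E)] = 1.376 × [1 + (1 − 0.29) × 1.17]
    = 1.376 × [1 + 0.71 × 1.17] = 1.376 × 1.8307 = 2.5190
E(R) = R_f + β_L × MRP = 1.02% + 2.5190 × 6.60% = 17.65%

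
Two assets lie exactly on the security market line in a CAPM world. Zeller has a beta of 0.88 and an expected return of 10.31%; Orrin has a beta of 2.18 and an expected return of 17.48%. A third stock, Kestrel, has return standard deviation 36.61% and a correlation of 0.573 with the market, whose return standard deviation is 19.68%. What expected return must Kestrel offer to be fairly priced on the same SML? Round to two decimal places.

11.34%

MRP = (17.48% − 10.31%) / (2.18 − 0.88) = 5.5154%
R_f = 10.31% − 0.88 × 5.5154% = 5.4564%
β_Kestrel = ρ·σ_i/σ_m = 0.573 × 36.61 / 19.68 = 1.0659
E(R_Kestrel) = R_f + β × MRP = 5.4564% + 1.0659 × 5.5154% = 11.34%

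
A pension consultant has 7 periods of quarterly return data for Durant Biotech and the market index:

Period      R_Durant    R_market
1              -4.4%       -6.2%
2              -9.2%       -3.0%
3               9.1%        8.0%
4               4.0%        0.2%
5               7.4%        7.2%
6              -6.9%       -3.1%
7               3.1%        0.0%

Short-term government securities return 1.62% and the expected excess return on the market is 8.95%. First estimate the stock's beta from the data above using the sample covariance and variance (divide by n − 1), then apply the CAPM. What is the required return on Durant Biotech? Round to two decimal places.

12.15%

Mean R_i = (-4.4 − 9.2 + 9.1 + 4.0 + 7.4 − 6.9 + 3.1) / 7 = 0.4429%
Mean R_m = (-6.2 − 3.0 + 8.0 + 0.2 + 7.2 − 3.1 + 0.0) / 7 = 0.4429%
Σ(R_i − R̄_i)(R_m − R̄_m) = 201.7771  ⇒  Cov = 201.7771 / 6 = 33.6295
Σ(R_m − R̄_m)² = 171.5571  ⇒  Var(R_m) = 171.5571 / 6 = 28.5929
β = Cov / Var(R_m) = 33.6295 / 28.5929 = 1.1761
E(R) = R_f + β × MRP = 1.62% + 1.1761 × 8.95% = 12.15%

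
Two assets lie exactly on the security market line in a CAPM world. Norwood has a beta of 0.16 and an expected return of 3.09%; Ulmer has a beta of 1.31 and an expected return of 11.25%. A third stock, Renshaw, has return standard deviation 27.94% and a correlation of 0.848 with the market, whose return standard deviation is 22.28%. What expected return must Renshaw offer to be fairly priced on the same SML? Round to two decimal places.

9.50%

MRP = (11.25% − 3.09%) / (1.31 − 0.16) = 7.0957%
R_f = 3.09% − 0.16 × 7.0957% = 1.9547%
β_Renshaw = ρ·σ_i/σ_m = 0.848 × 27.94 / 22.28 = 1.0634
E(R_Renshaw) = R_f + β × MRP = 1.9547% + 1.0634 × 7.0957% = 9.50%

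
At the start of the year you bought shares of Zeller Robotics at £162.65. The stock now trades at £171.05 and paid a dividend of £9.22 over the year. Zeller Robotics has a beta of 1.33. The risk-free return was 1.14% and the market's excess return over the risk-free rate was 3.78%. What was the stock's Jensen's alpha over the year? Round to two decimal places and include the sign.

+4.67%

Realised HPR = (P1 + D1 − P0) / P0 = (171.05 + 9.22 − 162.65) / 162.65 = 17.62 / 162.65 = 10.8331%
CAPM required = R_f + β·MRP = 1.14% + 1.33 × 3.78% = 6.1674%
α = realised − required = 10.8331% − 6.1674% = +4.67%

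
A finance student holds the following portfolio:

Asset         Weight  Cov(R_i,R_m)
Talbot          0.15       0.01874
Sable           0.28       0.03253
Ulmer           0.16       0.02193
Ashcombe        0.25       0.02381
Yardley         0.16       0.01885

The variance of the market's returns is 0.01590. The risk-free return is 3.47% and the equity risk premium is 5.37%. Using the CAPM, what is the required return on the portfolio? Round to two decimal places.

β_Talbot = 0.01874 / 0.01590 = 1.1786
β_Sable = 0.03253 / 0.01590 = 2.0459
β_Ulmer = 0.02193 / 0.01590 = 1.3792
β_Ashcombe = 0.02381 / 0.01590 = 1.4975
β_Yardley = 0.01885 / 0.01590 = 1.1855
β_P = Σ w_i β_i = 0.15×1.1786 + 0.28×2.0459 + 0.16×1.3792 + 0.25×1.4975 + 0.16×1.1855 = 1.5344
E(R_P) = R_f + β_P × MRP = 3.47% + 1.5344 × 5.37% = 11.71%

11.71%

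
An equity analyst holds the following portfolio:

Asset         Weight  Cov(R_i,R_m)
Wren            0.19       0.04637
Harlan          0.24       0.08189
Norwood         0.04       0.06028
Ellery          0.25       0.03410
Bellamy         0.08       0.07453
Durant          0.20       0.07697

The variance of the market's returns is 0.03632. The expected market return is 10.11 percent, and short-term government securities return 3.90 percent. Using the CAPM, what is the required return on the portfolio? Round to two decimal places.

β_Wren = 0.04637 / 0.03632 = 1.2767
β_Harlan = 0.08189 / 0.03632 = 2.2547
β_Norwood = 0.06028 / 0.03632 = 1.6597
β_Ellery = 0.03410 / 0.03632 = 0.9389
β_Bellamy = 0.07453 / 0.03632 = 2.0520
β_Durant = 0.07697 / 0.03632 = 2.1192
β_P = Σ w_i β_i = 0.19×1.2767 + 0.24×2.2547 + 0.04×1.6597 + 0.25×0.9389 + 0.08×2.0520 + 0.20×2.1192 = 1.6728
MRP = 10.11% − 3.90% = 6.21%
E(R_P) = R_f + β_P × MRP = 3.90% + 1.6728 × 6.21% = 14.29%

14.29%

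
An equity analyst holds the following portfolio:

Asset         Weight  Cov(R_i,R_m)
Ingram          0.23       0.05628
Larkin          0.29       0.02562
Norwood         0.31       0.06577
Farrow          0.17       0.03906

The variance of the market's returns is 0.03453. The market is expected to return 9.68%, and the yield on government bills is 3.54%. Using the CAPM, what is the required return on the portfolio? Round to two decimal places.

β_Ingram = 0.05628 / 0.03453 = 1.6299
β_Larkin = 0.02562 / 0.03453 = 0.7420
β_Norwood = 0.06577 / 0.03453 = 1.9047
β_Farrow = 0.03906 / 0.03453 = 1.1312
β_P = Σ w_i β_i = 0.23×1.6299 + 0.29×0.7420 + 0.31×1.9047 + 0.17×1.1312 = 1.3728
MRP = 9.68% − 3.54% = 6.14%
E(R_P) = R_f + β_P × MRP = 3.54% + 1.3728 × 6.14% = 11.97%

11.97%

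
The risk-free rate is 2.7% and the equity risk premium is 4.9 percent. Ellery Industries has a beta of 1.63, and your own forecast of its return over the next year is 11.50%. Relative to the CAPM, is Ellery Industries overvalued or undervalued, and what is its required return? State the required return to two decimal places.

Required return = R_f + β·MRP = 2.7% + 1.63 × 4.9% = 10.69%
Forecast 11.50% > required 10.69% → the stock plots above the SML → undervalued.

Undervalued; required return 10.69%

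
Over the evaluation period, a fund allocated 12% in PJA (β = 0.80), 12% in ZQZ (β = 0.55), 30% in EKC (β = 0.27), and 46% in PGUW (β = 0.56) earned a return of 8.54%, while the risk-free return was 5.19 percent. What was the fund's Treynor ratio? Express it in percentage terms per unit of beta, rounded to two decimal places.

β_P = 0.12×0.80 + 0.12×0.55 + 0.30×0.27 + 0.46×0.56 = 0.5006
Treynor = (R_P − R_f) / β_P = (8.54% − 5.19%) / 0.5006 = 3.35% / 0.5006 = 6.69%

6.69%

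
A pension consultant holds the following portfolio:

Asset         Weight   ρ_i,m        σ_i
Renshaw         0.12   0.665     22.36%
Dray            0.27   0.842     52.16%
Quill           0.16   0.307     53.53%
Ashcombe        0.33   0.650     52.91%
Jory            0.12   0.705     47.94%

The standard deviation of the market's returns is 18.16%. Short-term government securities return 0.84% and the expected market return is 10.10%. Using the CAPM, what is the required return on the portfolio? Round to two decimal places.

β_Renshaw = 0.665 × 22.36% / 18.16% = 0.8188
β_Dray = 0.842 × 52.16% / 18.16% = 2.4184
β_Quill = 0.307 × 53.53% / 18.16% = 0.9049
β_Ashcombe = 0.650 × 52.91% / 18.16% = 1.8938
β_Jory = 0.705 × 47.94% / 18.16% = 1.8611
β_P = Σ w_i β_i = 0.12×0.8188 + 0.27×2.4184 + 0.16×0.9049 + 0.33×1.8938 + 0.12×1.8611 = 1.7443
MRP = 10.10% − 0.84% = 9.26%
E(R_P) = R_f + β_P × MRP = 0.84% + 1.7443 × 9.26% = 16.99%

16.99%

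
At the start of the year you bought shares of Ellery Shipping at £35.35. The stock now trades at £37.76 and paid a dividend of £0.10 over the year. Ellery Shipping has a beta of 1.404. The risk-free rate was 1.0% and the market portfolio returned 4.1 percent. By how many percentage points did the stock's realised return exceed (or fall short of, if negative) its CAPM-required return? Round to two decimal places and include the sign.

+1.75%

Realised HPR = (P1 + D1 − P0) / P0 = (37.76 + 0.10 − 35.35) / 35.35 = 2.51 / 35.35 = 7.1004%
MRP = 4.1% − 1.0% = 3.10%
CAPM required = R_f + β·MRP = 1.0% + 1.404 × 3.1% = 5.3524%
α = realised − required = 7.1004% − 5.3524% = +1.75%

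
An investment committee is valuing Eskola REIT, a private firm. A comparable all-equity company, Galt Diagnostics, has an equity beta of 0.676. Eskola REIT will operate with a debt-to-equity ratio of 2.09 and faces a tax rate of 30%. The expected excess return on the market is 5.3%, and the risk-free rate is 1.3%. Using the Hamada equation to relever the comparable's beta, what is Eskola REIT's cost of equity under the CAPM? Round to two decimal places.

10.12%

β_L = β_U × [1 + (1 − t)(D/E)] = 0.676 × [1 + (1 − 0.30) × 2.09]
    = 0.676 × [1 + 0.70 × 2.09] = 0.676 × 2.4630 = 1.6650
E(R) = R_f + β_L × MRP = 1.3% + 1.6650 × 5.3% = 10.12%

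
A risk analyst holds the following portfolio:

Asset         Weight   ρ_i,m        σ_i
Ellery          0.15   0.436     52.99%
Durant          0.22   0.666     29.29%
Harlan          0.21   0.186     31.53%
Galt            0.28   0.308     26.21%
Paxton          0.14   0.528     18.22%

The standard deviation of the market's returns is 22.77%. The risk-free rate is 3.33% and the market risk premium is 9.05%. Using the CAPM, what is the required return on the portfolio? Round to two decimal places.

8.34%

β_Ellery = 0.436 × 52.99% / 22.77% = 1.0147
β_Durant = 0.666 × 29.29% / 22.77% = 0.8567
β_Harlan = 0.186 × 31.53% / 22.77% = 0.2576
β_Galt = 0.308 × 26.21% / 22.77% = 0.3545
β_Paxton = 0.528 × 18.22% / 22.77% = 0.4225
β_P = Σ w_i β_i = 0.15×1.0147 + 0.22×0.8567 + 0.21×0.2576 + 0.28×0.3545 + 0.14×0.4225 = 0.5532
E(R_P) = R_f + β_P × MRP = 3.33% + 0.5532 × 9.05% = 8.34%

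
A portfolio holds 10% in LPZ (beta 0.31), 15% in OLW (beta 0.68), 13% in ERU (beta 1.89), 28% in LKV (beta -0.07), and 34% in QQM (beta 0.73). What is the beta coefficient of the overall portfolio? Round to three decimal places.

β_P = Σ w_i β_i = 0.10×0.31 + 0.15×0.68 + 0.13×1.89 + 0.28×-0.07 + 0.34×0.73 = 0.6073

0.607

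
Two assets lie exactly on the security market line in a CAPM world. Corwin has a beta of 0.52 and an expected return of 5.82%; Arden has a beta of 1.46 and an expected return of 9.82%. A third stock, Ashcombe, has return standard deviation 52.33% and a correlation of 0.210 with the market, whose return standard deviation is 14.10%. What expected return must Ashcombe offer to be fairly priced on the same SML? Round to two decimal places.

MRP = (9.82% − 5.82%) / (1.46 − 0.52) = 4.2553%
R_f = 5.82% − 0.52 × 4.2553% = 3.6072%
β_Ashcombe = ρ·σ_i/σ_m = 0.210 × 52.33 / 14.10 = 0.7794
E(R_Ashcombe) = R_f + β × MRP = 3.6072% + 0.7794 × 4.2553% = 6.92%

6.92%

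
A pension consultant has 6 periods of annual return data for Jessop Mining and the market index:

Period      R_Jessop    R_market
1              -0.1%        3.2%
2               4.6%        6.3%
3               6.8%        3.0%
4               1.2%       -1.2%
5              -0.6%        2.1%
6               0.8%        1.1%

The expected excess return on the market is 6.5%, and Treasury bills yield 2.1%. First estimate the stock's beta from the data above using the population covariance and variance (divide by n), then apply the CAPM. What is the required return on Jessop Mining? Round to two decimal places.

5.58%

Mean R_i = (-0.1 + 4.6 + 6.8 + 1.2 − 0.6 + 0.8) / 6 = 2.1167%
Mean R_m = (3.2 + 6.3 + 3.0 − 1.2 + 2.1 + 1.1) / 6 = 2.4167%
Σ(R_i − R̄_i)(R_m − R̄_m) = 16.5483  ⇒  Cov = 16.5483 / 6 = 2.7581
Σ(R_m − R̄_m)² = 30.9483  ⇒  Var(R_m) = 30.9483 / 6 = 5.1581
β = Cov / Var(R_m) = 2.7581 / 5.1581 = 0.5347
E(R) = R_f + β × MRP = 2.1% + 0.5347 × 6.5% = 5.58%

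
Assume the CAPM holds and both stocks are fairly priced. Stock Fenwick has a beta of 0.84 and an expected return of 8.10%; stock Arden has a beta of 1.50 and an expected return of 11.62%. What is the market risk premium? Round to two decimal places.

5.33%

Both satisfy E(R) = R_f + β·MRP, so the slope of the SML is
MRP = (11.62% − 8.10%) / (1.50 − 0.84) = 3.52% / 0.66 = 5.3333%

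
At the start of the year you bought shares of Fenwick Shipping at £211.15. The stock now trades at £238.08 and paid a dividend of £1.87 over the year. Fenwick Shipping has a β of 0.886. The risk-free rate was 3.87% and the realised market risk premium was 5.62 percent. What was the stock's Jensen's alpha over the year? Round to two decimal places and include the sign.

+4.79%

Realised HPR = (P1 + D1 − P0) / P0 = (238.08 + 1.87 − 211.15) / 211.15 = 28.80 / 211.15 = 13.6396%
CAPM required = R_f + β·MRP = 3.87% + 0.886 × 5.62% = 8.84932%
α = realised − required = 13.6396% − 8.84932% = +4.79%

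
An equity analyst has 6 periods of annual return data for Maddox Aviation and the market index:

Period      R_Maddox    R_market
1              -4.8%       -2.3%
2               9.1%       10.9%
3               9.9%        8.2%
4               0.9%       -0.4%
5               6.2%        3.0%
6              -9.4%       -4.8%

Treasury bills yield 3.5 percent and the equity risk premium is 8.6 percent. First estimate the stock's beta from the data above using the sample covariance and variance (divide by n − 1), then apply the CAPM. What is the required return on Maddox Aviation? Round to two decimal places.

Mean R_i = (-4.8 + 9.1 + 9.9 + 0.9 + 6.2 − 9.4) / 6 = 1.9833%
Mean R_m = (-2.3 + 10.9 + 8.2 − 0.4 + 3.0 − 4.8) / 6 = 2.4333%
Σ(R_i − R̄_i)(R_m − R̄_m) = 225.8133  ⇒  Cov = 225.8133 / 5 = 45.1627
Σ(R_m − R̄_m)² = 188.0133  ⇒  Var(R_m) = 188.0133 / 5 = 37.6027
β = Cov / Var(R_m) = 45.1627 / 37.6027 = 1.2010
E(R) = R_f + β × MRP = 3.5% + 1.2010 × 8.6% = 13.83%

13.83%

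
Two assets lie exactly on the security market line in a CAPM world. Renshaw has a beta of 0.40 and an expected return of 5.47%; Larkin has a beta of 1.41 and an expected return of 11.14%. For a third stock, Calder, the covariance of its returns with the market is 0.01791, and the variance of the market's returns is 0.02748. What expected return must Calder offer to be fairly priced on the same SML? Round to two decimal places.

6.88%

MRP = (11.14% − 5.47%) / (1.41 − 0.40) = 5.6139%
R_f = 5.47% − 0.40 × 5.6139% = 3.2244%
β_Calder = Cov / Var(R_m) = 0.01791 / 0.02748 = 0.6517
E(R_Calder) = R_f + β × MRP = 3.2244% + 0.6517 × 5.6139% = 6.88%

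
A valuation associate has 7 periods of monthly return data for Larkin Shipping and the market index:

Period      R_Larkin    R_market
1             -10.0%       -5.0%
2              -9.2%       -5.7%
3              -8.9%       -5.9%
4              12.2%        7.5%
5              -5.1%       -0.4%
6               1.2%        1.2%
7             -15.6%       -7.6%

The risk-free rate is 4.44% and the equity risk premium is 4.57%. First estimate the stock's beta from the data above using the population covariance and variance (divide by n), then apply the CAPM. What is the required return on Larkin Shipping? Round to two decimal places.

Mean R_i = (-10.0 − 9.2 − 8.9 + 12.2 − 5.1 + 1.2 − 15.6) / 7 = -5.0571%
Mean R_m = (-5.0 − 5.7 − 5.9 + 7.5 − 0.4 + 1.2 − 7.6) / 7 = -2.2714%
Σ(R_i − R̄_i)(R_m − R̄_m) = 288.0814  ⇒  Cov = 288.0814 / 7 = 41.1545
Σ(R_m − R̄_m)² = 171.7943  ⇒  Var(R_m) = 171.7943 / 7 = 24.5420
β = Cov / Var(R_m) = 41.1545 / 24.5420 = 1.6769
E(R) = R_f + β × MRP = 4.44% + 1.6769 × 4.57% = 12.10%

12.10%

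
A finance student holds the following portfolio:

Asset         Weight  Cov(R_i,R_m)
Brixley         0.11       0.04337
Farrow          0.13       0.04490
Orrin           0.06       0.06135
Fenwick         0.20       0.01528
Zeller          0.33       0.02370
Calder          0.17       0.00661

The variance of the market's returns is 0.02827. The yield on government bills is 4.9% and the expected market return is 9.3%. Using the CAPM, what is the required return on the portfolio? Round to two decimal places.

8.99%

β_Brixley = 0.04337 / 0.02827 = 1.5341
β_Farrow = 0.04490 / 0.02827 = 1.5883
β_Orrin = 0.06135 / 0.02827 = 2.1701
β_Fenwick = 0.01528 / 0.02827 = 0.5405
β_Zeller = 0.02370 / 0.02827 = 0.8383
β_Calder = 0.00661 / 0.02827 = 0.2338
β_P = Σ w_i β_i = 0.11×1.5341 + 0.13×1.5883 + 0.06×2.1701 + 0.20×0.5405 + 0.33×0.8383 + 0.17×0.2338 = 0.9299
MRP = 9.3% − 4.9% = 4.40%
E(R_P) = R_f + β_P × MRP = 4.9% + 0.9299 × 4.4% = 8.99%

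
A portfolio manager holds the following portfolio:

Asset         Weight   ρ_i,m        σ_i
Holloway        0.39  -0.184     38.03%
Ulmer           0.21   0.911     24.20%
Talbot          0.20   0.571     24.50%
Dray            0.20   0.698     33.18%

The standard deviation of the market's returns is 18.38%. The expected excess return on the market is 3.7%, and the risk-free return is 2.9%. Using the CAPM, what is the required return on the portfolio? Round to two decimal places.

4.78%

β_Holloway = -0.184 × 38.03% / 18.38% = -0.3807
β_Ulmer = 0.911 × 24.20% / 18.38% = 1.1995
β_Talbot = 0.571 × 24.50% / 18.38% = 0.7611
β_Dray = 0.698 × 33.18% / 18.38% = 1.2600
β_P = Σ w_i β_i = 0.39×-0.3807 + 0.21×1.1995 + 0.20×0.7611 + 0.20×1.2600 = 0.5076
E(R_P) = R_f + β_P × MRP = 2.9% + 0.5076 × 3.7% = 4.78%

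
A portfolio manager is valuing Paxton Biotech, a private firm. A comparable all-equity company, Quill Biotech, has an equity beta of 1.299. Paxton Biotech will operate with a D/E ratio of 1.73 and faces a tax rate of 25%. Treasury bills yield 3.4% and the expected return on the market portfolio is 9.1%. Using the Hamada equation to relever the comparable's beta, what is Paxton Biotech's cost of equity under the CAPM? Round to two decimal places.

20.41%

β_L = β_U × [1 + (1 − t)(D/E)] = 1.299 × [1 + (1 − 0.25) × 1.73]
    = 1.299 × [1 + 0.75 × 1.73] = 1.299 × 2.2975 = 2.9845
MRP = 9.1% − 3.4% = 5.70%
E(R) = R_f + β_L × MRP = 3.4% + 2.9845 × 5.7% = 20.41%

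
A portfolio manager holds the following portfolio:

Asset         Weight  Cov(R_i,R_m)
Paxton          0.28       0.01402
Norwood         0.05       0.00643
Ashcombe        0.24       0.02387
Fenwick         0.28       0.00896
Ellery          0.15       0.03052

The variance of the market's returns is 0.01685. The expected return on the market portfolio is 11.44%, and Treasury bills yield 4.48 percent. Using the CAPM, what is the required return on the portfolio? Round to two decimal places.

11.53%

β_Paxton = 0.01402 / 0.01685 = 0.8320
β_Norwood = 0.00643 / 0.01685 = 0.3816
β_Ashcombe = 0.02387 / 0.01685 = 1.4166
β_Fenwick = 0.00896 / 0.01685 = 0.5318
β_Ellery = 0.03052 / 0.01685 = 1.8113
β_P = Σ w_i β_i = 0.28×0.8320 + 0.05×0.3816 + 0.24×1.4166 + 0.28×0.5318 + 0.15×1.8113 = 1.0126
MRP = 11.44% − 4.48% = 6.96%
E(R_P) = R_f + β_P × MRP = 4.48% + 1.0126 × 6.96% = 11.53%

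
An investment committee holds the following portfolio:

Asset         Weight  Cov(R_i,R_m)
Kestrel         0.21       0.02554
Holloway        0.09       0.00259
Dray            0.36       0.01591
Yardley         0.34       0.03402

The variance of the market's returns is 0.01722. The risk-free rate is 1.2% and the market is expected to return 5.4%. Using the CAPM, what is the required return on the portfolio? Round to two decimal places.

6.78%

β_Kestrel = 0.02554 / 0.01722 = 1.4832
β_Holloway = 0.00259 / 0.01722 = 0.1504
β_Dray = 0.01591 / 0.01722 = 0.9239
β_Yardley = 0.03402 / 0.01722 = 1.9756
β_P = Σ w_i β_i = 0.21×1.4832 + 0.09×0.1504 + 0.36×0.9239 + 0.34×1.9756 = 1.3293
MRP = 5.4% − 1.2% = 4.20%
E(R_P) = R_f + β_P × MRP = 1.2% + 1.3293 × 4.2% = 6.78%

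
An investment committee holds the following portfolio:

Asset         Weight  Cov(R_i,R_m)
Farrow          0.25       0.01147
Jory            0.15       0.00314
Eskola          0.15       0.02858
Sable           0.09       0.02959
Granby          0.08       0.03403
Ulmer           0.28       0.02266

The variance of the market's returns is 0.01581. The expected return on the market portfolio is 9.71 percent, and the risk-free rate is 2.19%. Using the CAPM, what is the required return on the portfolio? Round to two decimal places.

11.40%

β_Farrow = 0.01147 / 0.01581 = 0.7255
β_Jory = 0.00314 / 0.01581 = 0.1986
β_Eskola = 0.02858 / 0.01581 = 1.8077
β_Sable = 0.02959 / 0.01581 = 1.8716
β_Granby = 0.03403 / 0.01581 = 2.1524
β_Ulmer = 0.02266 / 0.01581 = 1.4333
β_P = Σ w_i β_i = 0.25×0.7255 + 0.15×0.1986 + 0.15×1.8077 + 0.09×1.8716 + 0.08×2.1524 + 0.28×1.4333 = 1.2243
MRP = 9.71% − 2.19% = 7.52%
E(R_P) = R_f + β_P × MRP = 2.19% + 1.2243 × 7.52% = 11.40%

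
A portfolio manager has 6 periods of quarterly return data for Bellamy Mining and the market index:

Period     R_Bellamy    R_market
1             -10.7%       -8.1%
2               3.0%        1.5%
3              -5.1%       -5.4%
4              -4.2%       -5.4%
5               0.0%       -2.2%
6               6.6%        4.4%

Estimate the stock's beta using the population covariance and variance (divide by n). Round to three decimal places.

1.288

Mean R_i = (-10.7 + 3.0 − 5.1 − 4.2 + 0.0 + 6.6) / 6 = -1.7333%
Mean R_m = (-8.1 + 1.5 − 5.4 − 5.4 − 2.2 + 4.4) / 6 = -2.5333%
Σ(R_i − R̄_i)(R_m − R̄_m) = 144.0833  ⇒  Cov = 144.0833 / 6 = 24.0139
Σ(R_m − R̄_m)² = 111.8733  ⇒  Var(R_m) = 111.8733 / 6 = 18.6456
β = Cov / Var(R_m) = 24.0139 / 18.6456 = 1.2879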